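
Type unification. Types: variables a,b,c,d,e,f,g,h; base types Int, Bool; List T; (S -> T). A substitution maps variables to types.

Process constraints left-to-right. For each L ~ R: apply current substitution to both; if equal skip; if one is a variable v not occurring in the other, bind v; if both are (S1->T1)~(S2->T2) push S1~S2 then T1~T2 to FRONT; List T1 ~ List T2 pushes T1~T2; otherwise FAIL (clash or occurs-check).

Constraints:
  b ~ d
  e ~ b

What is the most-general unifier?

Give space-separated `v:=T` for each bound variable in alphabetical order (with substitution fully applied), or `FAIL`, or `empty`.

step 1: unify b ~ d  [subst: {-} | 1 pending]
  bind b := d
step 2: unify e ~ d  [subst: {b:=d} | 0 pending]
  bind e := d

Answer: b:=d e:=d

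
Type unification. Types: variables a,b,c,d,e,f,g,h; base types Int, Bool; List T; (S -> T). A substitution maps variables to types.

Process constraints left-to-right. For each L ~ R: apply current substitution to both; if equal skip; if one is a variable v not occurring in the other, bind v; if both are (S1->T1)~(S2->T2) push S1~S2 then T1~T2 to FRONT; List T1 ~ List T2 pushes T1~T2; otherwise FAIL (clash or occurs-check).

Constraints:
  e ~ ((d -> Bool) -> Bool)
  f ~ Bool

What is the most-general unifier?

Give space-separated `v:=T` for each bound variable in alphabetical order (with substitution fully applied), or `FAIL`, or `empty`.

Answer: e:=((d -> Bool) -> Bool) f:=Bool

Derivation:
step 1: unify e ~ ((d -> Bool) -> Bool)  [subst: {-} | 1 pending]
  bind e := ((d -> Bool) -> Bool)
step 2: unify f ~ Bool  [subst: {e:=((d -> Bool) -> Bool)} | 0 pending]
  bind f := Bool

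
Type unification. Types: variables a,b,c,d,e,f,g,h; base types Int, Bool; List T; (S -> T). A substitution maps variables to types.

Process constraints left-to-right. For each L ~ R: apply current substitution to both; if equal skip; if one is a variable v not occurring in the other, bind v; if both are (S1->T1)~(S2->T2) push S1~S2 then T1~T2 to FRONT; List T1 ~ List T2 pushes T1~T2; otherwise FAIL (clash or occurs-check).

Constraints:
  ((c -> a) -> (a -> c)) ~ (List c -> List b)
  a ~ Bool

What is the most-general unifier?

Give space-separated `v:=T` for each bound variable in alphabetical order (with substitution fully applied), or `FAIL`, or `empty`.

Answer: FAIL

Derivation:
step 1: unify ((c -> a) -> (a -> c)) ~ (List c -> List b)  [subst: {-} | 1 pending]
  -> decompose arrow: push (c -> a)~List c, (a -> c)~List b
step 2: unify (c -> a) ~ List c  [subst: {-} | 2 pending]
  clash: (c -> a) vs List c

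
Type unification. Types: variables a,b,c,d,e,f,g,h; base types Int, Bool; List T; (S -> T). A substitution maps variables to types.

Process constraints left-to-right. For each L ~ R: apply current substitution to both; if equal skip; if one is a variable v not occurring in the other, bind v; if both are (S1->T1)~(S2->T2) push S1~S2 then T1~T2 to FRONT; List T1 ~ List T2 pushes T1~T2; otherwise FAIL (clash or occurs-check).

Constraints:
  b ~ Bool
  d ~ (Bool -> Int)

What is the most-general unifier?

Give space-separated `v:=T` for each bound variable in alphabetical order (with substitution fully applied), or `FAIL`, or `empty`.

Answer: b:=Bool d:=(Bool -> Int)

Derivation:
step 1: unify b ~ Bool  [subst: {-} | 1 pending]
  bind b := Bool
step 2: unify d ~ (Bool -> Int)  [subst: {b:=Bool} | 0 pending]
  bind d := (Bool -> Int)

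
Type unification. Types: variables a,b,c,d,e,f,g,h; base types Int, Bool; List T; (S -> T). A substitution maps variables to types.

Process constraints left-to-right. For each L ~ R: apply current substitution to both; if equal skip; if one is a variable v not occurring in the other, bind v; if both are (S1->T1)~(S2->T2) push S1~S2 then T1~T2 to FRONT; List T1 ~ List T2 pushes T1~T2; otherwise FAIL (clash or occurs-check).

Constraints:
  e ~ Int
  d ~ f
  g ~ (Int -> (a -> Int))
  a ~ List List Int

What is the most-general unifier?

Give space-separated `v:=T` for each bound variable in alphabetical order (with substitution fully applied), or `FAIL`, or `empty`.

step 1: unify e ~ Int  [subst: {-} | 3 pending]
  bind e := Int
step 2: unify d ~ f  [subst: {e:=Int} | 2 pending]
  bind d := f
step 3: unify g ~ (Int -> (a -> Int))  [subst: {e:=Int, d:=f} | 1 pending]
  bind g := (Int -> (a -> Int))
step 4: unify a ~ List List Int  [subst: {e:=Int, d:=f, g:=(Int -> (a -> Int))} | 0 pending]
  bind a := List List Int

Answer: a:=List List Int d:=f e:=Int g:=(Int -> (List List Int -> Int))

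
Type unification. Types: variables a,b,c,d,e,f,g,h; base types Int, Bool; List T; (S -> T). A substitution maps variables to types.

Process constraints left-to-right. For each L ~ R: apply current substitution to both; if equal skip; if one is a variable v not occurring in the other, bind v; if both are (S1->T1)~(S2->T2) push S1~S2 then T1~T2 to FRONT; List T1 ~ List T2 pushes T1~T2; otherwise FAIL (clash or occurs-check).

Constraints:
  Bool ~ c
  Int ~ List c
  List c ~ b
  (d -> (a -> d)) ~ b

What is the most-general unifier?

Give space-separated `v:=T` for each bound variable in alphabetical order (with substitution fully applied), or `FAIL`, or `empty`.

step 1: unify Bool ~ c  [subst: {-} | 3 pending]
  bind c := Bool
step 2: unify Int ~ List Bool  [subst: {c:=Bool} | 2 pending]
  clash: Int vs List Bool

Answer: FAIL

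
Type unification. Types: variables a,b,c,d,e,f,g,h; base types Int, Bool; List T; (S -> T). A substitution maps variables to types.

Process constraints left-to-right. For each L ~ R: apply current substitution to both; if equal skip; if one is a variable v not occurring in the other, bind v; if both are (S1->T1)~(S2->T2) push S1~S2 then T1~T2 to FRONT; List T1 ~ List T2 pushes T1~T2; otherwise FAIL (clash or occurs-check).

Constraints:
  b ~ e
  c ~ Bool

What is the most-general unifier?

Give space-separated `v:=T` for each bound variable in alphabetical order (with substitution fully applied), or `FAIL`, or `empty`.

step 1: unify b ~ e  [subst: {-} | 1 pending]
  bind b := e
step 2: unify c ~ Bool  [subst: {b:=e} | 0 pending]
  bind c := Bool

Answer: b:=e c:=Bool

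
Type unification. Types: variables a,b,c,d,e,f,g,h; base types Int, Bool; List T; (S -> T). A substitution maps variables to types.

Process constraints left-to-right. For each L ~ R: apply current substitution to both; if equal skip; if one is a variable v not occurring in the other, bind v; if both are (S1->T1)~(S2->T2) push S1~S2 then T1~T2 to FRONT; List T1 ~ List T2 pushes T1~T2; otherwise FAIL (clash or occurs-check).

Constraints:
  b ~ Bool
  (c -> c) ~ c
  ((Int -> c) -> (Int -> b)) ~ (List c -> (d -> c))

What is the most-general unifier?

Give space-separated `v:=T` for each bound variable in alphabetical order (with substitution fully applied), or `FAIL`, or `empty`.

Answer: FAIL

Derivation:
step 1: unify b ~ Bool  [subst: {-} | 2 pending]
  bind b := Bool
step 2: unify (c -> c) ~ c  [subst: {b:=Bool} | 1 pending]
  occurs-check fail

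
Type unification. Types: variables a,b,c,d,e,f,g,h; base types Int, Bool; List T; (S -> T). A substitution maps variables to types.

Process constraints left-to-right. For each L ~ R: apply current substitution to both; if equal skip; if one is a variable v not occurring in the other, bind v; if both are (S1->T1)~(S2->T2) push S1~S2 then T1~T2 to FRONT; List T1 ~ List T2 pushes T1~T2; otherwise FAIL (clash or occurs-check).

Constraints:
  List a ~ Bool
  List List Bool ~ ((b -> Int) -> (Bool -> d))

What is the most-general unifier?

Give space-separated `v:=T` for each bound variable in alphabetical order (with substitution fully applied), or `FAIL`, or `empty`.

step 1: unify List a ~ Bool  [subst: {-} | 1 pending]
  clash: List a vs Bool

Answer: FAIL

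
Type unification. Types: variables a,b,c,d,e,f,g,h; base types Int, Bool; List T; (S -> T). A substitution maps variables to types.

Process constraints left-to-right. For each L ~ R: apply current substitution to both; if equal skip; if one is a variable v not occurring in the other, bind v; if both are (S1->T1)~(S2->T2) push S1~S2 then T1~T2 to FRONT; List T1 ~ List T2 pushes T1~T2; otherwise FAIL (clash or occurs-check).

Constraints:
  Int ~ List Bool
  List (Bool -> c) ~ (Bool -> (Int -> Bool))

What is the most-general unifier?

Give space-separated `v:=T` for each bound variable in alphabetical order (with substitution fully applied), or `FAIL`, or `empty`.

Answer: FAIL

Derivation:
step 1: unify Int ~ List Bool  [subst: {-} | 1 pending]
  clash: Int vs List Bool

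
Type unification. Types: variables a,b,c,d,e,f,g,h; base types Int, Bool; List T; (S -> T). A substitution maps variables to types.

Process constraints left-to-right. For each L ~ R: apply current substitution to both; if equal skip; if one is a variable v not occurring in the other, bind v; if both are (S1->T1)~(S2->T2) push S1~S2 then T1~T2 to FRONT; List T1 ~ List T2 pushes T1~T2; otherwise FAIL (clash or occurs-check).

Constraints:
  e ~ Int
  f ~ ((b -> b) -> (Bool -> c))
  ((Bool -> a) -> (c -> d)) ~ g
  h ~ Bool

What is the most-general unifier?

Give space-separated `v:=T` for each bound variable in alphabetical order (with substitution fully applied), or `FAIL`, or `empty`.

step 1: unify e ~ Int  [subst: {-} | 3 pending]
  bind e := Int
step 2: unify f ~ ((b -> b) -> (Bool -> c))  [subst: {e:=Int} | 2 pending]
  bind f := ((b -> b) -> (Bool -> c))
step 3: unify ((Bool -> a) -> (c -> d)) ~ g  [subst: {e:=Int, f:=((b -> b) -> (Bool -> c))} | 1 pending]
  bind g := ((Bool -> a) -> (c -> d))
step 4: unify h ~ Bool  [subst: {e:=Int, f:=((b -> b) -> (Bool -> c)), g:=((Bool -> a) -> (c -> d))} | 0 pending]
  bind h := Bool

Answer: e:=Int f:=((b -> b) -> (Bool -> c)) g:=((Bool -> a) -> (c -> d)) h:=Bool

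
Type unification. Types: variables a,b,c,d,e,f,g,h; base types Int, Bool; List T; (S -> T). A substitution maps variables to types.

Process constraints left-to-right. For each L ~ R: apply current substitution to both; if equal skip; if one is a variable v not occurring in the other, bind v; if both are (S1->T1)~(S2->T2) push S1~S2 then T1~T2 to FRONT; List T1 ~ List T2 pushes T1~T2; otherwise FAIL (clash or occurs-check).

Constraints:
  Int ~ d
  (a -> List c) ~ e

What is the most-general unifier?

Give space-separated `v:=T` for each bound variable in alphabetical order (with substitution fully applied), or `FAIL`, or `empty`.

step 1: unify Int ~ d  [subst: {-} | 1 pending]
  bind d := Int
step 2: unify (a -> List c) ~ e  [subst: {d:=Int} | 0 pending]
  bind e := (a -> List c)

Answer: d:=Int e:=(a -> List c)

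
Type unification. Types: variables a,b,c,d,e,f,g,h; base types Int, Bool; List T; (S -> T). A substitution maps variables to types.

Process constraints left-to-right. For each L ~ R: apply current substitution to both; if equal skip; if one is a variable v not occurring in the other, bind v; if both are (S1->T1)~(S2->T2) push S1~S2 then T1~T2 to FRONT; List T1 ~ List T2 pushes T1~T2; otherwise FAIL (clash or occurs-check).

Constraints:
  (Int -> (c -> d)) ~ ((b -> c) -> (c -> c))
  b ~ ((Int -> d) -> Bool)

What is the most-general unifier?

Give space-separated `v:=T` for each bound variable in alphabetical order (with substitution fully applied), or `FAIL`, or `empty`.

Answer: FAIL

Derivation:
step 1: unify (Int -> (c -> d)) ~ ((b -> c) -> (c -> c))  [subst: {-} | 1 pending]
  -> decompose arrow: push Int~(b -> c), (c -> d)~(c -> c)
step 2: unify Int ~ (b -> c)  [subst: {-} | 2 pending]
  clash: Int vs (b -> c)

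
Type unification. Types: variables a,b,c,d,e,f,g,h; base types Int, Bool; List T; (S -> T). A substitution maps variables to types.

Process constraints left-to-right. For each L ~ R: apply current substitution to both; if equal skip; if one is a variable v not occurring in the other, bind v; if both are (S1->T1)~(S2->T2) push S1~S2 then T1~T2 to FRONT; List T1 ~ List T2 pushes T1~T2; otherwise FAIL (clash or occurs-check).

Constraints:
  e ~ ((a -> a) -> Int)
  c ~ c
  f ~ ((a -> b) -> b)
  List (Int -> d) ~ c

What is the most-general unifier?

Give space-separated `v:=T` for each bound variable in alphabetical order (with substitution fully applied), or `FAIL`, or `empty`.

Answer: c:=List (Int -> d) e:=((a -> a) -> Int) f:=((a -> b) -> b)

Derivation:
step 1: unify e ~ ((a -> a) -> Int)  [subst: {-} | 3 pending]
  bind e := ((a -> a) -> Int)
step 2: unify c ~ c  [subst: {e:=((a -> a) -> Int)} | 2 pending]
  -> identical, skip
step 3: unify f ~ ((a -> b) -> b)  [subst: {e:=((a -> a) -> Int)} | 1 pending]
  bind f := ((a -> b) -> b)
step 4: unify List (Int -> d) ~ c  [subst: {e:=((a -> a) -> Int), f:=((a -> b) -> b)} | 0 pending]
  bind c := List (Int -> d)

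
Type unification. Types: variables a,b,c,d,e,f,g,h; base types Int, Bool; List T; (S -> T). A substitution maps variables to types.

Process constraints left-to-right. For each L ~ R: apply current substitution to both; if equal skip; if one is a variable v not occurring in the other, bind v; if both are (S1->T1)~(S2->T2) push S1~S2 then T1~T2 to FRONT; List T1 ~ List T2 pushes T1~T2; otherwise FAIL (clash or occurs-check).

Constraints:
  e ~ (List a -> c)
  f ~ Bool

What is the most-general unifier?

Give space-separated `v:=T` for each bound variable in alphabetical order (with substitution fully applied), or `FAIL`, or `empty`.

step 1: unify e ~ (List a -> c)  [subst: {-} | 1 pending]
  bind e := (List a -> c)
step 2: unify f ~ Bool  [subst: {e:=(List a -> c)} | 0 pending]
  bind f := Bool

Answer: e:=(List a -> c) f:=Bool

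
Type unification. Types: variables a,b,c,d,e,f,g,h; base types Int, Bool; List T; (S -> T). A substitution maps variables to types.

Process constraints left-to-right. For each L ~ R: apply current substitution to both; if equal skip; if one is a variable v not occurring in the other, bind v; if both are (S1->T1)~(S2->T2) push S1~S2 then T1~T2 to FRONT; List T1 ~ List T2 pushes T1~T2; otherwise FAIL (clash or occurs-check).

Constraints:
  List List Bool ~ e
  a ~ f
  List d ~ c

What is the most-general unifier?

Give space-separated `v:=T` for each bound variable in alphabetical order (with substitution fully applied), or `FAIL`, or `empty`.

step 1: unify List List Bool ~ e  [subst: {-} | 2 pending]
  bind e := List List Bool
step 2: unify a ~ f  [subst: {e:=List List Bool} | 1 pending]
  bind a := f
step 3: unify List d ~ c  [subst: {e:=List List Bool, a:=f} | 0 pending]
  bind c := List d

Answer: a:=f c:=List d e:=List List Bool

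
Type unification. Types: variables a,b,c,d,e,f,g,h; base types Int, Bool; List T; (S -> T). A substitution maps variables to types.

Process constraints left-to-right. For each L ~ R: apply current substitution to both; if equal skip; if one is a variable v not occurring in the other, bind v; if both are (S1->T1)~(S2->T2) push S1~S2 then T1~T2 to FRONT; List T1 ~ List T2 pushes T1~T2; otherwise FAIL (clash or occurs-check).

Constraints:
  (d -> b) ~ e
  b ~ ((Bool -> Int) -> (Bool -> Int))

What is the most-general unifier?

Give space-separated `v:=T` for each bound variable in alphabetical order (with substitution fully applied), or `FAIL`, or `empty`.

Answer: b:=((Bool -> Int) -> (Bool -> Int)) e:=(d -> ((Bool -> Int) -> (Bool -> Int)))

Derivation:
step 1: unify (d -> b) ~ e  [subst: {-} | 1 pending]
  bind e := (d -> b)
step 2: unify b ~ ((Bool -> Int) -> (Bool -> Int))  [subst: {e:=(d -> b)} | 0 pending]
  bind b := ((Bool -> Int) -> (Bool -> Int))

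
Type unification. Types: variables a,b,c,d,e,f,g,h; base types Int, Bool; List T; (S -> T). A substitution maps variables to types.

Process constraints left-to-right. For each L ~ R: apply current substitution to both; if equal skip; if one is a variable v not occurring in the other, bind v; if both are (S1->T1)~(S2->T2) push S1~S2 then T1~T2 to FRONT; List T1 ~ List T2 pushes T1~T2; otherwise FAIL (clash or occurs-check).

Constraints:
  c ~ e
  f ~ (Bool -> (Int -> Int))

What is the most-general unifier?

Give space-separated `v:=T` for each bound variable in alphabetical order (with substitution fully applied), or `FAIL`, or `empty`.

step 1: unify c ~ e  [subst: {-} | 1 pending]
  bind c := e
step 2: unify f ~ (Bool -> (Int -> Int))  [subst: {c:=e} | 0 pending]
  bind f := (Bool -> (Int -> Int))

Answer: c:=e f:=(Bool -> (Int -> Int))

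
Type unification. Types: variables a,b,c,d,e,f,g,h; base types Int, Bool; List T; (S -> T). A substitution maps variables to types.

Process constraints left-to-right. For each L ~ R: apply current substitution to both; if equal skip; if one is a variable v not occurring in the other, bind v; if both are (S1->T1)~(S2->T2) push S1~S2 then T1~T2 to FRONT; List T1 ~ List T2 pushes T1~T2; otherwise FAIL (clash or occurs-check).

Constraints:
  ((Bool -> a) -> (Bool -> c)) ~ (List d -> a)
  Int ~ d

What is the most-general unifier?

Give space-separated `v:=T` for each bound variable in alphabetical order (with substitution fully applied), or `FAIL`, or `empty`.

Answer: FAIL

Derivation:
step 1: unify ((Bool -> a) -> (Bool -> c)) ~ (List d -> a)  [subst: {-} | 1 pending]
  -> decompose arrow: push (Bool -> a)~List d, (Bool -> c)~a
step 2: unify (Bool -> a) ~ List d  [subst: {-} | 2 pending]
  clash: (Bool -> a) vs List d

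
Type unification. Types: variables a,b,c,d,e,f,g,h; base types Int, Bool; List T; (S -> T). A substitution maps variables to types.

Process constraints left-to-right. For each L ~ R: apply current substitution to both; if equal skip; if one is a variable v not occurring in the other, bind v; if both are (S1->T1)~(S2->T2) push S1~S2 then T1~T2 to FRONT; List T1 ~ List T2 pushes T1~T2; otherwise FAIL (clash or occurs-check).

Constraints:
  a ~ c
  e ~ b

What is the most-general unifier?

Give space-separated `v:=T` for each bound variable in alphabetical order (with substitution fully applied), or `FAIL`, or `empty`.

Answer: a:=c e:=b

Derivation:
step 1: unify a ~ c  [subst: {-} | 1 pending]
  bind a := c
step 2: unify e ~ b  [subst: {a:=c} | 0 pending]
  bind e := b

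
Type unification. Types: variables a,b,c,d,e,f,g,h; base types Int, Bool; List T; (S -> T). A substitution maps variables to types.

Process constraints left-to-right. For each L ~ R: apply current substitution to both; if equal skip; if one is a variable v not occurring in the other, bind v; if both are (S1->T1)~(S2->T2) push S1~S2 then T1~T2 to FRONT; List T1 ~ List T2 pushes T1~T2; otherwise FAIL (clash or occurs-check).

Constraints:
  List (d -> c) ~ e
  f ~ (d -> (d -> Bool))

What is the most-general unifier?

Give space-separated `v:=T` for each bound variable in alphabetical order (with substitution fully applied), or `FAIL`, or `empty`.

Answer: e:=List (d -> c) f:=(d -> (d -> Bool))

Derivation:
step 1: unify List (d -> c) ~ e  [subst: {-} | 1 pending]
  bind e := List (d -> c)
step 2: unify f ~ (d -> (d -> Bool))  [subst: {e:=List (d -> c)} | 0 pending]
  bind f := (d -> (d -> Bool))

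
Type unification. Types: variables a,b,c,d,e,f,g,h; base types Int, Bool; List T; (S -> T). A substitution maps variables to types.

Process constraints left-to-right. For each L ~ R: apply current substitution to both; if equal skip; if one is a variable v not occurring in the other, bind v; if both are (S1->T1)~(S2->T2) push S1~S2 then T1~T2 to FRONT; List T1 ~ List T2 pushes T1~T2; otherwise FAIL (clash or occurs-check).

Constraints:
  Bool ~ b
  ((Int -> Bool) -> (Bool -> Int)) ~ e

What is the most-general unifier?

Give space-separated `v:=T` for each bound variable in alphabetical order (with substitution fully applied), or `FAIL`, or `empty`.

step 1: unify Bool ~ b  [subst: {-} | 1 pending]
  bind b := Bool
step 2: unify ((Int -> Bool) -> (Bool -> Int)) ~ e  [subst: {b:=Bool} | 0 pending]
  bind e := ((Int -> Bool) -> (Bool -> Int))

Answer: b:=Bool e:=((Int -> Bool) -> (Bool -> Int))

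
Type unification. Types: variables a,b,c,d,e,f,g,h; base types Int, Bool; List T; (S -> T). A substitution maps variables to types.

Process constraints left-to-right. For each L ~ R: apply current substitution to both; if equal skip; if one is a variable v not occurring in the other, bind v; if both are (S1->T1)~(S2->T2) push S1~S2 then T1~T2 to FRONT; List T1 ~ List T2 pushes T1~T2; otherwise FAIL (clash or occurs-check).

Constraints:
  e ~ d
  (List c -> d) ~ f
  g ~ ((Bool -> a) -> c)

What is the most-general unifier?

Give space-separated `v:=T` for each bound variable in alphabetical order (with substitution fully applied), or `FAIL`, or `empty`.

step 1: unify e ~ d  [subst: {-} | 2 pending]
  bind e := d
step 2: unify (List c -> d) ~ f  [subst: {e:=d} | 1 pending]
  bind f := (List c -> d)
step 3: unify g ~ ((Bool -> a) -> c)  [subst: {e:=d, f:=(List c -> d)} | 0 pending]
  bind g := ((Bool -> a) -> c)

Answer: e:=d f:=(List c -> d) g:=((Bool -> a) -> c)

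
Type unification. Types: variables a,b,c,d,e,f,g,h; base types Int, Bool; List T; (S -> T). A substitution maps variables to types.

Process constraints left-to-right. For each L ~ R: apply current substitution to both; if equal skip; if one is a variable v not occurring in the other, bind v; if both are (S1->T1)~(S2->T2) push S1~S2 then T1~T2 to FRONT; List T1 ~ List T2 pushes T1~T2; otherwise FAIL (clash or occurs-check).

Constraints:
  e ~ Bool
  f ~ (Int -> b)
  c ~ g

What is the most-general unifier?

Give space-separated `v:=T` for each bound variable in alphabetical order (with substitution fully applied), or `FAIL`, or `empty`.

step 1: unify e ~ Bool  [subst: {-} | 2 pending]
  bind e := Bool
step 2: unify f ~ (Int -> b)  [subst: {e:=Bool} | 1 pending]
  bind f := (Int -> b)
step 3: unify c ~ g  [subst: {e:=Bool, f:=(Int -> b)} | 0 pending]
  bind c := g

Answer: c:=g e:=Bool f:=(Int -> b)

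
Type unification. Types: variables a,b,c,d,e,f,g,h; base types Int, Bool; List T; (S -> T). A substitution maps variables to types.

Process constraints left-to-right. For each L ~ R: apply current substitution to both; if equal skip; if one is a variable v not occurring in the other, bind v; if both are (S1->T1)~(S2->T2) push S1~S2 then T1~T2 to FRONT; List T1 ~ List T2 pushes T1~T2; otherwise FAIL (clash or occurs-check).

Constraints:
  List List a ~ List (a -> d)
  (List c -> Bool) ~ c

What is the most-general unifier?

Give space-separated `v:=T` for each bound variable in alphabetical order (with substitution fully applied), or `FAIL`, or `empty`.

Answer: FAIL

Derivation:
step 1: unify List List a ~ List (a -> d)  [subst: {-} | 1 pending]
  -> decompose List: push List a~(a -> d)
step 2: unify List a ~ (a -> d)  [subst: {-} | 1 pending]
  clash: List a vs (a -> d)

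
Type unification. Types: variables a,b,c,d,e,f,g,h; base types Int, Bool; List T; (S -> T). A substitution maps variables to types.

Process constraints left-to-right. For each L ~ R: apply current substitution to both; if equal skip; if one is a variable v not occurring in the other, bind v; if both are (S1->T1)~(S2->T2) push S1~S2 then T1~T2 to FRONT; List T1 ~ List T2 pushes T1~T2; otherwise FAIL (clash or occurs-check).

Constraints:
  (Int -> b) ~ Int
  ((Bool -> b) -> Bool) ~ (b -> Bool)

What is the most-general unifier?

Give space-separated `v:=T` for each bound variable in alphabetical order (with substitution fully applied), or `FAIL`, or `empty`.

Answer: FAIL

Derivation:
step 1: unify (Int -> b) ~ Int  [subst: {-} | 1 pending]
  clash: (Int -> b) vs Int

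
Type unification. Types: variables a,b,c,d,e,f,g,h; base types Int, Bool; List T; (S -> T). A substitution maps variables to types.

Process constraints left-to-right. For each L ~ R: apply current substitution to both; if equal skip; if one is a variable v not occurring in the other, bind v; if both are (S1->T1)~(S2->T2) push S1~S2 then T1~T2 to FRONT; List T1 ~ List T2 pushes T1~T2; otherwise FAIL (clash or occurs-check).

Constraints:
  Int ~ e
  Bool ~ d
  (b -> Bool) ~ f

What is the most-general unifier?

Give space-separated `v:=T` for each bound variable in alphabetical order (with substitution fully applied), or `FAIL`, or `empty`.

Answer: d:=Bool e:=Int f:=(b -> Bool)

Derivation:
step 1: unify Int ~ e  [subst: {-} | 2 pending]
  bind e := Int
step 2: unify Bool ~ d  [subst: {e:=Int} | 1 pending]
  bind d := Bool
step 3: unify (b -> Bool) ~ f  [subst: {e:=Int, d:=Bool} | 0 pending]
  bind f := (b -> Bool)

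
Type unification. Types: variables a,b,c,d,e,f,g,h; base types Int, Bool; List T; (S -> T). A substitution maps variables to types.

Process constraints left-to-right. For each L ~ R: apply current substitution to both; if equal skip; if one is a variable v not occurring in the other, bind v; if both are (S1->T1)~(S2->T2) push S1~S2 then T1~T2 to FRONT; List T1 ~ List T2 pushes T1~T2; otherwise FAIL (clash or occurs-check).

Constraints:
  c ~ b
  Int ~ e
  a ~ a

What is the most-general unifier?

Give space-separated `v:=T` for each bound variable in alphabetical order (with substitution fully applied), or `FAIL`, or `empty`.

Answer: c:=b e:=Int

Derivation:
step 1: unify c ~ b  [subst: {-} | 2 pending]
  bind c := b
step 2: unify Int ~ e  [subst: {c:=b} | 1 pending]
  bind e := Int
step 3: unify a ~ a  [subst: {c:=b, e:=Int} | 0 pending]
  -> identical, skip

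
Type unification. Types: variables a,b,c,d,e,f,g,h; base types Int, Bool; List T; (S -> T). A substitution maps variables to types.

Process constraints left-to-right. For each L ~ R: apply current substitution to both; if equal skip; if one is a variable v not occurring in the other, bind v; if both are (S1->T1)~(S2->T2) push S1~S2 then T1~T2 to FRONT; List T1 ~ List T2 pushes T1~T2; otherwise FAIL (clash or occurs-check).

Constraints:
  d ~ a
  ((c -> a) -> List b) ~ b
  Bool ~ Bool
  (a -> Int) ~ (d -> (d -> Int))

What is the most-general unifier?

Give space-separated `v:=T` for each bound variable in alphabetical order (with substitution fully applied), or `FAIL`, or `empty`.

step 1: unify d ~ a  [subst: {-} | 3 pending]
  bind d := a
step 2: unify ((c -> a) -> List b) ~ b  [subst: {d:=a} | 2 pending]
  occurs-check fail

Answer: FAIL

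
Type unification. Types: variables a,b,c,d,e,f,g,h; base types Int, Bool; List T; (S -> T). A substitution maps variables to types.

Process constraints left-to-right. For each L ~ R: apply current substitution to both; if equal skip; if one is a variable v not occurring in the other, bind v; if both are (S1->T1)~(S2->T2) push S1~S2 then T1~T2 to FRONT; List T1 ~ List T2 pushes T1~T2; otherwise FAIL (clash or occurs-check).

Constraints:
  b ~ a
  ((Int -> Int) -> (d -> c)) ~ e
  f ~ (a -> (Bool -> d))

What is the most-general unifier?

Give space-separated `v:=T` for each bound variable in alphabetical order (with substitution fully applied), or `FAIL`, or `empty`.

step 1: unify b ~ a  [subst: {-} | 2 pending]
  bind b := a
step 2: unify ((Int -> Int) -> (d -> c)) ~ e  [subst: {b:=a} | 1 pending]
  bind e := ((Int -> Int) -> (d -> c))
step 3: unify f ~ (a -> (Bool -> d))  [subst: {b:=a, e:=((Int -> Int) -> (d -> c))} | 0 pending]
  bind f := (a -> (Bool -> d))

Answer: b:=a e:=((Int -> Int) -> (d -> c)) f:=(a -> (Bool -> d))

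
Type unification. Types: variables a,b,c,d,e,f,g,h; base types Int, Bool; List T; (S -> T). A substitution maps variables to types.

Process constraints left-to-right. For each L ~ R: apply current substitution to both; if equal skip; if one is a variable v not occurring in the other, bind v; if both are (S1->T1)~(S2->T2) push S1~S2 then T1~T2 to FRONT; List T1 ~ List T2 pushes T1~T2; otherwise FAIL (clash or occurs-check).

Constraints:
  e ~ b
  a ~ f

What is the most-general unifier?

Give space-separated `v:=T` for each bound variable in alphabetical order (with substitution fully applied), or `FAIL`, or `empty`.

Answer: a:=f e:=b

Derivation:
step 1: unify e ~ b  [subst: {-} | 1 pending]
  bind e := b
step 2: unify a ~ f  [subst: {e:=b} | 0 pending]
  bind a := f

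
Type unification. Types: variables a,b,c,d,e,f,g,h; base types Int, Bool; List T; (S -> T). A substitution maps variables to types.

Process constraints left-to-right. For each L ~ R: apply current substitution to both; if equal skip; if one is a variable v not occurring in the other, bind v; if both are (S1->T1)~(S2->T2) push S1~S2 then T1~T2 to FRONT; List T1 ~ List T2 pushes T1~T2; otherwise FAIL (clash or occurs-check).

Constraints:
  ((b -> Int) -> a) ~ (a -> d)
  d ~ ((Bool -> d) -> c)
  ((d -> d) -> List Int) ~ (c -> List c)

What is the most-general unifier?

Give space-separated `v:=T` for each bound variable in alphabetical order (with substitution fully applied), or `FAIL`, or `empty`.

step 1: unify ((b -> Int) -> a) ~ (a -> d)  [subst: {-} | 2 pending]
  -> decompose arrow: push (b -> Int)~a, a~d
step 2: unify (b -> Int) ~ a  [subst: {-} | 3 pending]
  bind a := (b -> Int)
step 3: unify (b -> Int) ~ d  [subst: {a:=(b -> Int)} | 2 pending]
  bind d := (b -> Int)
step 4: unify (b -> Int) ~ ((Bool -> (b -> Int)) -> c)  [subst: {a:=(b -> Int), d:=(b -> Int)} | 1 pending]
  -> decompose arrow: push b~(Bool -> (b -> Int)), Int~c
step 5: unify b ~ (Bool -> (b -> Int))  [subst: {a:=(b -> Int), d:=(b -> Int)} | 2 pending]
  occurs-check fail: b in (Bool -> (b -> Int))

Answer: FAIL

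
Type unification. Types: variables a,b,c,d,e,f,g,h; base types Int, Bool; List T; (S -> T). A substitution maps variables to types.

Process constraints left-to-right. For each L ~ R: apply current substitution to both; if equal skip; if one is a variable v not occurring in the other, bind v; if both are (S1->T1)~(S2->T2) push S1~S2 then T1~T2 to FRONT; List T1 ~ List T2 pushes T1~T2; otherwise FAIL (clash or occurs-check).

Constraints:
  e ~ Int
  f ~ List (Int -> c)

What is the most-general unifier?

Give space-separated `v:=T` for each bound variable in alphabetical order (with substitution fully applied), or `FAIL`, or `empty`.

Answer: e:=Int f:=List (Int -> c)

Derivation:
step 1: unify e ~ Int  [subst: {-} | 1 pending]
  bind e := Int
step 2: unify f ~ List (Int -> c)  [subst: {e:=Int} | 0 pending]
  bind f := List (Int -> c)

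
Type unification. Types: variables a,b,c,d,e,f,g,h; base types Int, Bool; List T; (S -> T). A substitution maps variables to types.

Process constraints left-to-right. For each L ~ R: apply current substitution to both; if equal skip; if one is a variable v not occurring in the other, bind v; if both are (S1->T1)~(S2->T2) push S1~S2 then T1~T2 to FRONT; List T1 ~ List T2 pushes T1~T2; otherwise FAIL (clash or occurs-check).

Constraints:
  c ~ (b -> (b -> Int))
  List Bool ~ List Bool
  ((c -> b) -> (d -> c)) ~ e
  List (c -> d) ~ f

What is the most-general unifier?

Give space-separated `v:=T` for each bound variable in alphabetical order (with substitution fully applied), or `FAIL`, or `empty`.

step 1: unify c ~ (b -> (b -> Int))  [subst: {-} | 3 pending]
  bind c := (b -> (b -> Int))
step 2: unify List Bool ~ List Bool  [subst: {c:=(b -> (b -> Int))} | 2 pending]
  -> identical, skip
step 3: unify (((b -> (b -> Int)) -> b) -> (d -> (b -> (b -> Int)))) ~ e  [subst: {c:=(b -> (b -> Int))} | 1 pending]
  bind e := (((b -> (b -> Int)) -> b) -> (d -> (b -> (b -> Int))))
step 4: unify List ((b -> (b -> Int)) -> d) ~ f  [subst: {c:=(b -> (b -> Int)), e:=(((b -> (b -> Int)) -> b) -> (d -> (b -> (b -> Int))))} | 0 pending]
  bind f := List ((b -> (b -> Int)) -> d)

Answer: c:=(b -> (b -> Int)) e:=(((b -> (b -> Int)) -> b) -> (d -> (b -> (b -> Int)))) f:=List ((b -> (b -> Int)) -> d)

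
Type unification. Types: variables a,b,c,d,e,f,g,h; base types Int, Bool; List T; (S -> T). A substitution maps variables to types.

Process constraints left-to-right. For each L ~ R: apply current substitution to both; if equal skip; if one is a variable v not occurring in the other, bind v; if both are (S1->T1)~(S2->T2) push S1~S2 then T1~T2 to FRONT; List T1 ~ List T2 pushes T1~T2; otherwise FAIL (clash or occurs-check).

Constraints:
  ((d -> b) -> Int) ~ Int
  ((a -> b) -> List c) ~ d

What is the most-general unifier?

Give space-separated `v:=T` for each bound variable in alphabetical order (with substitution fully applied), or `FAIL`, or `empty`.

Answer: FAIL

Derivation:
step 1: unify ((d -> b) -> Int) ~ Int  [subst: {-} | 1 pending]
  clash: ((d -> b) -> Int) vs Int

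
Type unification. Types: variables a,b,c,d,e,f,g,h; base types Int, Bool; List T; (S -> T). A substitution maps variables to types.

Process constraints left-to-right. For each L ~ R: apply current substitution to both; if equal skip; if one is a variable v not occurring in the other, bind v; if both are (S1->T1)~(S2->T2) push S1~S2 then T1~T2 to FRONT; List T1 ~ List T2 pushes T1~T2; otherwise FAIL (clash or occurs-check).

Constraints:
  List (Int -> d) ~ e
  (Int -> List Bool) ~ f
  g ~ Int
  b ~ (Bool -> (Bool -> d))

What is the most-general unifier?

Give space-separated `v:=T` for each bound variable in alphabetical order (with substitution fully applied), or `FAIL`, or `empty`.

Answer: b:=(Bool -> (Bool -> d)) e:=List (Int -> d) f:=(Int -> List Bool) g:=Int

Derivation:
step 1: unify List (Int -> d) ~ e  [subst: {-} | 3 pending]
  bind e := List (Int -> d)
step 2: unify (Int -> List Bool) ~ f  [subst: {e:=List (Int -> d)} | 2 pending]
  bind f := (Int -> List Bool)
step 3: unify g ~ Int  [subst: {e:=List (Int -> d), f:=(Int -> List Bool)} | 1 pending]
  bind g := Int
step 4: unify b ~ (Bool -> (Bool -> d))  [subst: {e:=List (Int -> d), f:=(Int -> List Bool), g:=Int} | 0 pending]
  bind b := (Bool -> (Bool -> d))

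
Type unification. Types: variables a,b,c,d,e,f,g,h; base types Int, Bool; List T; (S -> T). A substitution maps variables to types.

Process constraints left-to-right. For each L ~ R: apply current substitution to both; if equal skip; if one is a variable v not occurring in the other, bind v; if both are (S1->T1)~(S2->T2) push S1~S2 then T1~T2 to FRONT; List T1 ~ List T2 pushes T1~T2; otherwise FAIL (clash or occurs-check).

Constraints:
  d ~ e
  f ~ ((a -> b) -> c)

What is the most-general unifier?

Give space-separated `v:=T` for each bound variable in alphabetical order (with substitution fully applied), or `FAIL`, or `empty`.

Answer: d:=e f:=((a -> b) -> c)

Derivation:
step 1: unify d ~ e  [subst: {-} | 1 pending]
  bind d := e
step 2: unify f ~ ((a -> b) -> c)  [subst: {d:=e} | 0 pending]
  bind f := ((a -> b) -> c)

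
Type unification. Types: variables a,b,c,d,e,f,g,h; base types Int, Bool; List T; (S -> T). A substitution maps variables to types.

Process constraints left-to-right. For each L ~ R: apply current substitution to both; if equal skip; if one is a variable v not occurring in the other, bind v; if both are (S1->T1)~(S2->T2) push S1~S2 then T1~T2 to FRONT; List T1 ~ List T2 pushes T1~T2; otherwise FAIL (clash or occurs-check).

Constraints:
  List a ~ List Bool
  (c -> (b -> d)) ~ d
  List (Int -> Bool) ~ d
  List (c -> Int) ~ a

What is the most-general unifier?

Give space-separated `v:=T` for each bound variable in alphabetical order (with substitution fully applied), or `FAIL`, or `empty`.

Answer: FAIL

Derivation:
step 1: unify List a ~ List Bool  [subst: {-} | 3 pending]
  -> decompose List: push a~Bool
step 2: unify a ~ Bool  [subst: {-} | 3 pending]
  bind a := Bool
step 3: unify (c -> (b -> d)) ~ d  [subst: {a:=Bool} | 2 pending]
  occurs-check fail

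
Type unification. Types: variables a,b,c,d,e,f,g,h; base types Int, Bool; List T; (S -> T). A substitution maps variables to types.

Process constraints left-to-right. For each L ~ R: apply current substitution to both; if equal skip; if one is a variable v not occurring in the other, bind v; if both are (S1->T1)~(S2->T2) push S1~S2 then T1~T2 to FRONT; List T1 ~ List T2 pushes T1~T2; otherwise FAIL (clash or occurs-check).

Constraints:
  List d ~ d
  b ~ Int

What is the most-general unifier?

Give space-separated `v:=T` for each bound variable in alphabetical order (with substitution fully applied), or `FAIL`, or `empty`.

step 1: unify List d ~ d  [subst: {-} | 1 pending]
  occurs-check fail

Answer: FAIL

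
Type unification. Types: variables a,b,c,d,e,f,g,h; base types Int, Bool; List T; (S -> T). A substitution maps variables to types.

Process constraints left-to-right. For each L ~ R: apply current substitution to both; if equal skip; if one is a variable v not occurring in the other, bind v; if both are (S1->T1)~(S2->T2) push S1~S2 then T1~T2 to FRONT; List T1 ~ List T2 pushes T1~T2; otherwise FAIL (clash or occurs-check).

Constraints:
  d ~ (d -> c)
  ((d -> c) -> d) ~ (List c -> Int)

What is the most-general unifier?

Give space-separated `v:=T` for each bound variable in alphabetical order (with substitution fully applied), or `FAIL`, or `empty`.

step 1: unify d ~ (d -> c)  [subst: {-} | 1 pending]
  occurs-check fail: d in (d -> c)

Answer: FAIL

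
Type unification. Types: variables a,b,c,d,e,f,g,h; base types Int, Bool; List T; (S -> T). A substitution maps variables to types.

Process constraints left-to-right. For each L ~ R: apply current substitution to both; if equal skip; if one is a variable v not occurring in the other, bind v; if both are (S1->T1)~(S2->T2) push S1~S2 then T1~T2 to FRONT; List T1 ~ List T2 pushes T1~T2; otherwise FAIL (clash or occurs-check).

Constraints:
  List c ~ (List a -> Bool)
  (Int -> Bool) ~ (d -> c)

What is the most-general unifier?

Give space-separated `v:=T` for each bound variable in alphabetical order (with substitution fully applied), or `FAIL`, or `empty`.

step 1: unify List c ~ (List a -> Bool)  [subst: {-} | 1 pending]
  clash: List c vs (List a -> Bool)

Answer: FAIL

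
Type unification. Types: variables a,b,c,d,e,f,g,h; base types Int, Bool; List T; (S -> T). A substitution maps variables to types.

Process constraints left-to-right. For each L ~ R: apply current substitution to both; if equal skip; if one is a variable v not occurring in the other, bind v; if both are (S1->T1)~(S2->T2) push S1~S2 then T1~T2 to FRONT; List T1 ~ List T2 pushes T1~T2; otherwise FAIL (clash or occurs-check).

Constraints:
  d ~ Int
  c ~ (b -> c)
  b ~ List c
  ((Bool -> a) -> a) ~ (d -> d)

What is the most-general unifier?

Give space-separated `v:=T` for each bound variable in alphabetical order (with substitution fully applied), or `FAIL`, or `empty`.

Answer: FAIL

Derivation:
step 1: unify d ~ Int  [subst: {-} | 3 pending]
  bind d := Int
step 2: unify c ~ (b -> c)  [subst: {d:=Int} | 2 pending]
  occurs-check fail: c in (b -> c)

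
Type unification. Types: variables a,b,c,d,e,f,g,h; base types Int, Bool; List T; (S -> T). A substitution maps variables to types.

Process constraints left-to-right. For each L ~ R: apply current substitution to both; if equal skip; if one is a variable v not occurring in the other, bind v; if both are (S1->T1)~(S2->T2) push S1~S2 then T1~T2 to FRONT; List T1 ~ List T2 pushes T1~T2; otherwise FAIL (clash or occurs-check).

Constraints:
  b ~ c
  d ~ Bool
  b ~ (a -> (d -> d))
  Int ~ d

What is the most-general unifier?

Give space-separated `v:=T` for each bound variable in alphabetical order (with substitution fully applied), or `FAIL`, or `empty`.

step 1: unify b ~ c  [subst: {-} | 3 pending]
  bind b := c
step 2: unify d ~ Bool  [subst: {b:=c} | 2 pending]
  bind d := Bool
step 3: unify c ~ (a -> (Bool -> Bool))  [subst: {b:=c, d:=Bool} | 1 pending]
  bind c := (a -> (Bool -> Bool))
step 4: unify Int ~ Bool  [subst: {b:=c, d:=Bool, c:=(a -> (Bool -> Bool))} | 0 pending]
  clash: Int vs Bool

Answer: FAIL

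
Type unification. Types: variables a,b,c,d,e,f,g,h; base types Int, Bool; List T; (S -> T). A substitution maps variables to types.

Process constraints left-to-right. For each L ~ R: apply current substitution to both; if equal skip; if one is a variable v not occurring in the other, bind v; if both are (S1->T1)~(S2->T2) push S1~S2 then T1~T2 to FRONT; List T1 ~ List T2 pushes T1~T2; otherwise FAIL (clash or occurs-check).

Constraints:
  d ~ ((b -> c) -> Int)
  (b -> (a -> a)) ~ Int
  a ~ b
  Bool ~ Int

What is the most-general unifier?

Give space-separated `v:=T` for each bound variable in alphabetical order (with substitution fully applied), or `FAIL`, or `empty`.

Answer: FAIL

Derivation:
step 1: unify d ~ ((b -> c) -> Int)  [subst: {-} | 3 pending]
  bind d := ((b -> c) -> Int)
step 2: unify (b -> (a -> a)) ~ Int  [subst: {d:=((b -> c) -> Int)} | 2 pending]
  clash: (b -> (a -> a)) vs Int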